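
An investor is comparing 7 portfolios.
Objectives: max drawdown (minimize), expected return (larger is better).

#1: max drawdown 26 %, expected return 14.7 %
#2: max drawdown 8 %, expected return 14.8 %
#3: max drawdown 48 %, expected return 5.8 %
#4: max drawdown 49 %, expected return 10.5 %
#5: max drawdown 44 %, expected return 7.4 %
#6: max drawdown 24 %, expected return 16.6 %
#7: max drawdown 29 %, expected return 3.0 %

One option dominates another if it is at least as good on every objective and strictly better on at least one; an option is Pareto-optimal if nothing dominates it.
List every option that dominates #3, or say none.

#1, #2, #5, #6

#1: max drawdown 26≤48, expected return 14.7≥5.8 — dominates #3.
#2: max drawdown 8≤48, expected return 14.8≥5.8 — dominates #3.
#5: max drawdown 44≤48, expected return 7.4≥5.8 — dominates #3.
#6: max drawdown 24≤48, expected return 16.6≥5.8 — dominates #3.
Others (#4, #7) are each worse than #3 on at least one objective.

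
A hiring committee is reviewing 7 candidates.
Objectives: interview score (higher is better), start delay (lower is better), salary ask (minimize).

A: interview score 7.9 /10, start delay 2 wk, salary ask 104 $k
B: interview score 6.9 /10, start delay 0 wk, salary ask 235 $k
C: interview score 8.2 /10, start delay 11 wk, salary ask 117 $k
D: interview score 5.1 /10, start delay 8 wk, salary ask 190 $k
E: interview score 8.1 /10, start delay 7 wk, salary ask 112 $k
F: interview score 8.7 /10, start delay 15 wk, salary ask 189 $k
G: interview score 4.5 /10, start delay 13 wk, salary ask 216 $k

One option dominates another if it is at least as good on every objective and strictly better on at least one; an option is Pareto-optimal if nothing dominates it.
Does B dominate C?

No

B vs C: B is worse on interview score (6.9 vs 8.2), so it does not dominate C.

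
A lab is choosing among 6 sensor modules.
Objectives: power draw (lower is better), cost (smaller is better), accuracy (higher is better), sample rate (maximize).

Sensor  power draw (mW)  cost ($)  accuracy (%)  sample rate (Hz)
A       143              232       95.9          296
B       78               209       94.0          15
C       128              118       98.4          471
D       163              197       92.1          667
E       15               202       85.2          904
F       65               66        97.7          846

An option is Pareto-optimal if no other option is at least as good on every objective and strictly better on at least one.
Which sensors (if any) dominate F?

A: worse on power draw (143 vs 65).
B: worse on power draw (78 vs 65).
C: worse on power draw (128 vs 65).
D: worse on power draw (163 vs 65).
E: worse on cost (202 vs 66).
No option dominates F.

none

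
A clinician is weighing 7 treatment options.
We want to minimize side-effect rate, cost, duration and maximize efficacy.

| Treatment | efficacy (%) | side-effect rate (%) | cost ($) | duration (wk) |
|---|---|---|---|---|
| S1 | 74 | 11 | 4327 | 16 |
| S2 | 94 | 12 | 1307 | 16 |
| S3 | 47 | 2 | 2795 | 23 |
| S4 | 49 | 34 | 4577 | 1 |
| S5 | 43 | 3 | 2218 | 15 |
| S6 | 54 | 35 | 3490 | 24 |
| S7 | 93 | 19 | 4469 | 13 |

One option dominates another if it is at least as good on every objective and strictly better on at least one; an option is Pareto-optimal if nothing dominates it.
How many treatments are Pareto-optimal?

S1: not dominated.
S2: not dominated (best efficacy).
S3: not dominated (best side-effect rate).
S4: not dominated (best duration).
S5: not dominated.
S6: dominated by S2 (efficacy 94≥54, side-effect rate 12≤35, cost 1307≤3490, duration 16≤24).
S7: not dominated.
Pareto-optimal: S1, S2, S3, S4, S5, S7 → 6.

6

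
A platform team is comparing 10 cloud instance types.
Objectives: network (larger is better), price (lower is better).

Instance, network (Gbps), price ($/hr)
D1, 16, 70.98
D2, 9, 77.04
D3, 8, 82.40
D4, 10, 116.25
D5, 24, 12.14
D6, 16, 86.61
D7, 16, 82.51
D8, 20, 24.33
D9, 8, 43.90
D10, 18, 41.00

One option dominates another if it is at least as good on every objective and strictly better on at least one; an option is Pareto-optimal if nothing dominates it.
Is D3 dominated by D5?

D5 vs D3: network 24≥8, price 12.14≤82.40 — D5 is at least as good on every objective with at least one strict improvement.

Yes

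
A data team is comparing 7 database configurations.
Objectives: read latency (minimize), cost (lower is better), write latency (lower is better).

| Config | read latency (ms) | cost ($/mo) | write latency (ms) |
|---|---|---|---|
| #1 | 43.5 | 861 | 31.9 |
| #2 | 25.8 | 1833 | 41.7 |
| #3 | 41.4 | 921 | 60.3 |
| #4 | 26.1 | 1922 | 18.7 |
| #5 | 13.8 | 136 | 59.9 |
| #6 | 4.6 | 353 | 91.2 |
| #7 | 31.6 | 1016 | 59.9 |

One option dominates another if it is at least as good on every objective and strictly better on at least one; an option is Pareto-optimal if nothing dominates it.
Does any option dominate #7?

Yes

#5 vs #7: read latency 13.8≤31.6, cost 136≤1016, write latency 59.9≤59.9 — #5 is at least as good on every objective and strictly better on at least one, so #5 dominates #7.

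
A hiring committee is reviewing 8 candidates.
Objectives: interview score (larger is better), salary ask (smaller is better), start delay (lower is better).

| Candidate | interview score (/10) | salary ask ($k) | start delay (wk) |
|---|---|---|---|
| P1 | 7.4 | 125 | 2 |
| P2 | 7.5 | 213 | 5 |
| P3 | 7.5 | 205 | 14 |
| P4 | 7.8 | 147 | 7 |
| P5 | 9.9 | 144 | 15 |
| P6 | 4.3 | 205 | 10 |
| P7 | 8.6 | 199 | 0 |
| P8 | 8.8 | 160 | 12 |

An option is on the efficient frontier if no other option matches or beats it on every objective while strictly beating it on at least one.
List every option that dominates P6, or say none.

P1, P4, P7

P1: interview score 7.4≥4.3, salary ask 125≤205, start delay 2≤10 — dominates P6.
P4: interview score 7.8≥4.3, salary ask 147≤205, start delay 7≤10 — dominates P6.
P7: interview score 8.6≥4.3, salary ask 199≤205, start delay 0≤10 — dominates P6.
Others (P2, P3, P5, P8) are each worse than P6 on at least one objective.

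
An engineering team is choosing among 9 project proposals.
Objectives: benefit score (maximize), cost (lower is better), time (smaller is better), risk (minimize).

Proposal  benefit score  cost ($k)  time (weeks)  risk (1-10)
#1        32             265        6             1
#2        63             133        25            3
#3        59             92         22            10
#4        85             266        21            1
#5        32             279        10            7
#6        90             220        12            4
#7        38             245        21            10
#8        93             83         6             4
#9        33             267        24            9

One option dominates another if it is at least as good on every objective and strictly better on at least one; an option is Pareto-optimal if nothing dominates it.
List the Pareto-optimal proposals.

#1, #2, #4, #8

#1: not dominated.
#2: not dominated.
#3: dominated by #8 (benefit score 93≥59, cost 83≤92, time 6≤22, risk 4≤10).
#4: not dominated.
#5: dominated by #1 (benefit score 32≥32, cost 265≤279, time 6≤10, risk 1≤7).
#6: dominated by #8 (benefit score 93≥90, cost 83≤220, time 6≤12, risk 4≤4).
#7: dominated by #6 (benefit score 90≥38, cost 220≤245, time 12≤21, risk 4≤10).
#8: not dominated (best benefit score).
#9: dominated by #4 (benefit score 85≥33, cost 266≤267, time 21≤24, risk 1≤9).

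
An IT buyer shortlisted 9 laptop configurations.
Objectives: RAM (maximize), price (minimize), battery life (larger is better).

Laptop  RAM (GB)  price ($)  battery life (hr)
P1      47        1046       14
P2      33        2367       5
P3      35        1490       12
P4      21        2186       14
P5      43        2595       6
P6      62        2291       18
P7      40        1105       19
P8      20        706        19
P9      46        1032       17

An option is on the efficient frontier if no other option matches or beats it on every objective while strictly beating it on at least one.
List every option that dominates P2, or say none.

P1, P3, P6, P7, P9

P1: RAM 47≥33, price 1046≤2367, battery life 14≥5 — dominates P2.
P3: RAM 35≥33, price 1490≤2367, battery life 12≥5 — dominates P2.
P6: RAM 62≥33, price 2291≤2367, battery life 18≥5 — dominates P2.
P7: RAM 40≥33, price 1105≤2367, battery life 19≥5 — dominates P2.
P9: RAM 46≥33, price 1032≤2367, battery life 17≥5 — dominates P2.
Others (P4, P5, P8) are each worse than P2 on at least one objective.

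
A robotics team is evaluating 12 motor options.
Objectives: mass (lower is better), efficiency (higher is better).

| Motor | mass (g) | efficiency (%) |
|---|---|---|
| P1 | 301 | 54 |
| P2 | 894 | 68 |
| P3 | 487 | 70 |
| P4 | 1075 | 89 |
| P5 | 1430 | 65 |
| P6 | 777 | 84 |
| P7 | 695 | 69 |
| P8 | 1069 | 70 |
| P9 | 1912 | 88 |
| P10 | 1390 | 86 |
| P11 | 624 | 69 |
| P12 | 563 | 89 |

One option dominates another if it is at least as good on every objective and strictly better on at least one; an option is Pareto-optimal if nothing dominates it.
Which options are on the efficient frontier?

P1: not dominated (best mass).
P2: dominated by P3 (mass 487≤894, efficiency 70≥68).
P3: not dominated.
P4: dominated by P12 (mass 563≤1075, efficiency 89≥89).
P5: dominated by P2 (mass 894≤1430, efficiency 68≥65).
P6: dominated by P12 (mass 563≤777, efficiency 89≥84).
P7: dominated by P3 (mass 487≤695, efficiency 70≥69).
P8: dominated by P3 (mass 487≤1069, efficiency 70≥70).
P9: dominated by P4 (mass 1075≤1912, efficiency 89≥88).
P10: dominated by P4 (mass 1075≤1390, efficiency 89≥86).
P11: dominated by P3 (mass 487≤624, efficiency 70≥69).
P12: not dominated.

P1, P3, P12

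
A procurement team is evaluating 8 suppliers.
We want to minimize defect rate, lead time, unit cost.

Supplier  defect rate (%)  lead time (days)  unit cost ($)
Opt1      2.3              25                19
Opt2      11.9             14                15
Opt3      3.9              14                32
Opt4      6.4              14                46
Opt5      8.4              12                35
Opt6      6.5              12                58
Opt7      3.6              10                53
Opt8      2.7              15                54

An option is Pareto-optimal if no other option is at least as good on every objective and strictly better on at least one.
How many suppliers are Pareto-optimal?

Opt1: not dominated (best defect rate).
Opt2: not dominated (best unit cost).
Opt3: not dominated.
Opt4: dominated by Opt3 (defect rate 3.9≤6.4, lead time 14≤14, unit cost 32≤46).
Opt5: not dominated.
Opt6: dominated by Opt7 (defect rate 3.6≤6.5, lead time 10≤12, unit cost 53≤58).
Opt7: not dominated (best lead time).
Opt8: not dominated.
Pareto-optimal: Opt1, Opt2, Opt3, Opt5, Opt7, Opt8 → 6.

6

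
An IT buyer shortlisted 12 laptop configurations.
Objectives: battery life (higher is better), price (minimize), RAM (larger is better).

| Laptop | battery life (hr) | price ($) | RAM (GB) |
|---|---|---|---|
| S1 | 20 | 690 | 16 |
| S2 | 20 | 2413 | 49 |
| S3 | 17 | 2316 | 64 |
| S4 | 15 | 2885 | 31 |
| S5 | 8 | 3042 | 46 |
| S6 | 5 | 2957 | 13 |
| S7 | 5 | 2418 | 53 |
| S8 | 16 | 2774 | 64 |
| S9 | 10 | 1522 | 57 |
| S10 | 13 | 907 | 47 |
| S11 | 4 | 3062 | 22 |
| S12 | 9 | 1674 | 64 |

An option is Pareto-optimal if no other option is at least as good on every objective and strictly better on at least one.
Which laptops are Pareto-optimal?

S1, S2, S3, S9, S10, S12

S1: not dominated (best price).
S2: not dominated.
S3: not dominated.
S4: dominated by S2 (battery life 20≥15, price 2413≤2885, RAM 49≥31).
S5: dominated by S2 (battery life 20≥8, price 2413≤3042, RAM 49≥46).
S6: dominated by S1 (battery life 20≥5, price 690≤2957, RAM 16≥13).
S7: dominated by S3 (battery life 17≥5, price 2316≤2418, RAM 64≥53).
S8: dominated by S3 (battery life 17≥16, price 2316≤2774, RAM 64≥64).
S9: not dominated.
S10: not dominated.
S11: dominated by S2 (battery life 20≥4, price 2413≤3062, RAM 49≥22).
S12: not dominated.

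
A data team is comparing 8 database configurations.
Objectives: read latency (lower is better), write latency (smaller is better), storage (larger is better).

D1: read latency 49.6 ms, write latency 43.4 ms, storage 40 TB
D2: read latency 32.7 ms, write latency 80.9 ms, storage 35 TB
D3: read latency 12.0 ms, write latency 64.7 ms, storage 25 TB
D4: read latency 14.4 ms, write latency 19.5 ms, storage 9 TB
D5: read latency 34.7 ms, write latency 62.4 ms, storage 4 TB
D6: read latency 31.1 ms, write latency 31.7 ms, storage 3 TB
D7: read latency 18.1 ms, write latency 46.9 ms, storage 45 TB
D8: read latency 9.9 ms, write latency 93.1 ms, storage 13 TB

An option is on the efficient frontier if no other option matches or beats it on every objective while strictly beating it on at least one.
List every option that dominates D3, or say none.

none

D1: worse on read latency (49.6 vs 12.0).
D2: worse on read latency (32.7 vs 12.0).
D4: worse on read latency (14.4 vs 12.0).
D5: worse on read latency (34.7 vs 12.0).
D6: worse on read latency (31.1 vs 12.0).
D7: worse on read latency (18.1 vs 12.0).
D8: worse on write latency (93.1 vs 64.7).
No option dominates D3.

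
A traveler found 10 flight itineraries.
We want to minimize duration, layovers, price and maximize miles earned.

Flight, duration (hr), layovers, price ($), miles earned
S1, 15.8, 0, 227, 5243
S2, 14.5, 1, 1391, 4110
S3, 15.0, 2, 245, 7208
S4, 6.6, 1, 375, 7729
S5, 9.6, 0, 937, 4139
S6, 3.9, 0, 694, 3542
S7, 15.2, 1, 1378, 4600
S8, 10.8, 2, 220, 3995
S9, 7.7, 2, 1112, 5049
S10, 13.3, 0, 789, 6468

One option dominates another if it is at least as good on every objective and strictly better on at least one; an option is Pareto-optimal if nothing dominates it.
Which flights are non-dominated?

S1: not dominated.
S2: dominated by S4 (duration 6.6≤14.5, layovers 1≤1, price 375≤1391, miles earned 7729≥4110).
S3: not dominated.
S4: not dominated (best miles earned).
S5: not dominated.
S6: not dominated (best duration).
S7: dominated by S4 (duration 6.6≤15.2, layovers 1≤1, price 375≤1378, miles earned 7729≥4600).
S8: not dominated (best price).
S9: dominated by S4 (duration 6.6≤7.7, layovers 1≤2, price 375≤1112, miles earned 7729≥5049).
S10: not dominated.

S1, S3, S4, S5, S6, S8, S10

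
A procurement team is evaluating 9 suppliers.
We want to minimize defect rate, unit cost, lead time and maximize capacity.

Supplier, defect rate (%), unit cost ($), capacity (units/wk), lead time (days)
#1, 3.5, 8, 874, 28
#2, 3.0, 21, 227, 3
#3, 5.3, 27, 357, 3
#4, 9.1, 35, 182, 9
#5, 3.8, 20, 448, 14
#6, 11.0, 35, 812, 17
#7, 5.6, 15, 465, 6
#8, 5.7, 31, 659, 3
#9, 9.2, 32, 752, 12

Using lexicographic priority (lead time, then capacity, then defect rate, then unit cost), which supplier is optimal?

#8

First minimize lead time: best is 3, kept {#2, #3, #8}.
Then maximize capacity: best is 659, kept {#8}.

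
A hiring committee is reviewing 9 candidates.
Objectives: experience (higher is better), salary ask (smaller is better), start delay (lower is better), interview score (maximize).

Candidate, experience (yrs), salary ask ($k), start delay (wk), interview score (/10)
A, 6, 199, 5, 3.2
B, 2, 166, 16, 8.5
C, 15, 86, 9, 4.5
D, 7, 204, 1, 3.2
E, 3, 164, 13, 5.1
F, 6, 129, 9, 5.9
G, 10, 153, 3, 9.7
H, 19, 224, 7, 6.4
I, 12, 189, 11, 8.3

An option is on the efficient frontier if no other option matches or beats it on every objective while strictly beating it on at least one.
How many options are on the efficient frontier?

6

A: dominated by G (experience 10≥6, salary ask 153≤199, start delay 3≤5, interview score 9.7≥3.2).
B: dominated by G (experience 10≥2, salary ask 153≤166, start delay 3≤16, interview score 9.7≥8.5).
C: not dominated (best salary ask).
D: not dominated (best start delay).
E: dominated by F (experience 6≥3, salary ask 129≤164, start delay 9≤13, interview score 5.9≥5.1).
F: not dominated.
G: not dominated (best interview score).
H: not dominated (best experience).
I: not dominated.
Pareto-optimal: C, D, F, G, H, I → 6.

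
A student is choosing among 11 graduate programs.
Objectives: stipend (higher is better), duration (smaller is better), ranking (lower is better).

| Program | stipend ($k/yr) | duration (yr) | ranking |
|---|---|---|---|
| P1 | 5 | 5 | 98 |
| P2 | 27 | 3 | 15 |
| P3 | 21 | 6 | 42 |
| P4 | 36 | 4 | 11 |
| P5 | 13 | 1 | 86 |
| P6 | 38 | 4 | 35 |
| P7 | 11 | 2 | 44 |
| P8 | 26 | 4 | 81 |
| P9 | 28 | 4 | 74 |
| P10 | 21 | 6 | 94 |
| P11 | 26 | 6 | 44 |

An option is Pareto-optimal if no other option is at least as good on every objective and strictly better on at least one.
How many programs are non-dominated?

5

P1: dominated by P2 (stipend 27≥5, duration 3≤5, ranking 15≤98).
P2: not dominated.
P3: dominated by P2 (stipend 27≥21, duration 3≤6, ranking 15≤42).
P4: not dominated (best ranking).
P5: not dominated (best duration).
P6: not dominated (best stipend).
P7: not dominated.
P8: dominated by P2 (stipend 27≥26, duration 3≤4, ranking 15≤81).
P9: dominated by P4 (stipend 36≥28, duration 4≤4, ranking 11≤74).
P10: dominated by P2 (stipend 27≥21, duration 3≤6, ranking 15≤94).
P11: dominated by P2 (stipend 27≥26, duration 3≤6, ranking 15≤44).
Pareto-optimal: P2, P4, P5, P6, P7 → 5.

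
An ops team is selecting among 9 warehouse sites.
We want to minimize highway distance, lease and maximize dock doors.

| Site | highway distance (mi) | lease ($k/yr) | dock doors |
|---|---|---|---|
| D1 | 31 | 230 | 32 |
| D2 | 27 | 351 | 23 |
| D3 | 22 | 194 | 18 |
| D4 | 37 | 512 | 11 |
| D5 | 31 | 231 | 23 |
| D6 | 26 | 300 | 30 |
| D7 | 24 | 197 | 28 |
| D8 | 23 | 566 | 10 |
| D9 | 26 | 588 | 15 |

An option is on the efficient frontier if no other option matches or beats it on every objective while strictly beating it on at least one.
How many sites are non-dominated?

D1: not dominated (best dock doors).
D2: dominated by D6 (highway distance 26≤27, lease 300≤351, dock doors 30≥23).
D3: not dominated (best highway distance).
D4: dominated by D1 (highway distance 31≤37, lease 230≤512, dock doors 32≥11).
D5: dominated by D1 (highway distance 31≤31, lease 230≤231, dock doors 32≥23).
D6: not dominated.
D7: not dominated.
D8: dominated by D3 (highway distance 22≤23, lease 194≤566, dock doors 18≥10).
D9: dominated by D3 (highway distance 22≤26, lease 194≤588, dock doors 18≥15).
Pareto-optimal: D1, D3, D6, D7 → 4.

4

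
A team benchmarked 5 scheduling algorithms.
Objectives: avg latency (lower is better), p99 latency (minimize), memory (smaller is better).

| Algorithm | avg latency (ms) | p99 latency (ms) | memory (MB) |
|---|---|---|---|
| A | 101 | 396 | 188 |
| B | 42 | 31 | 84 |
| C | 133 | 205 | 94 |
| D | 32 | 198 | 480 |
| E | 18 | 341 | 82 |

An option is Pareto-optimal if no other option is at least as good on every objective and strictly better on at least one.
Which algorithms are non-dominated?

A: dominated by B (avg latency 42≤101, p99 latency 31≤396, memory 84≤188).
B: not dominated (best p99 latency).
C: dominated by B (avg latency 42≤133, p99 latency 31≤205, memory 84≤94).
D: not dominated.
E: not dominated (best avg latency).

B, D, E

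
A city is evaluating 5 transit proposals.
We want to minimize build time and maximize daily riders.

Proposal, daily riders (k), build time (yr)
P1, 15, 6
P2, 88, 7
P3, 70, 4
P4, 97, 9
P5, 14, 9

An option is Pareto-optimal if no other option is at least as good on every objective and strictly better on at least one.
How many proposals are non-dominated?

P1: dominated by P3 (daily riders 70≥15, build time 4≤6).
P2: not dominated.
P3: not dominated (best build time).
P4: not dominated (best daily riders).
P5: dominated by P1 (daily riders 15≥14, build time 6≤9).
Pareto-optimal: P2, P3, P4 → 3.

3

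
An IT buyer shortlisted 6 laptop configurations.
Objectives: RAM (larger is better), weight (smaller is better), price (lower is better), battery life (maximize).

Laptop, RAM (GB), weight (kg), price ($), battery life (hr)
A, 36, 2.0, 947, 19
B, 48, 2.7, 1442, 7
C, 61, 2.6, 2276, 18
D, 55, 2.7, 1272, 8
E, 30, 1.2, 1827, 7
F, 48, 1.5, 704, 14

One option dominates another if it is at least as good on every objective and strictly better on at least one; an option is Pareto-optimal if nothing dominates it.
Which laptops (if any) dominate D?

none

A: worse on RAM (36 vs 55).
B: worse on RAM (48 vs 55).
C: worse on price (2276 vs 1272).
E: worse on RAM (30 vs 55).
F: worse on RAM (48 vs 55).
No option dominates D.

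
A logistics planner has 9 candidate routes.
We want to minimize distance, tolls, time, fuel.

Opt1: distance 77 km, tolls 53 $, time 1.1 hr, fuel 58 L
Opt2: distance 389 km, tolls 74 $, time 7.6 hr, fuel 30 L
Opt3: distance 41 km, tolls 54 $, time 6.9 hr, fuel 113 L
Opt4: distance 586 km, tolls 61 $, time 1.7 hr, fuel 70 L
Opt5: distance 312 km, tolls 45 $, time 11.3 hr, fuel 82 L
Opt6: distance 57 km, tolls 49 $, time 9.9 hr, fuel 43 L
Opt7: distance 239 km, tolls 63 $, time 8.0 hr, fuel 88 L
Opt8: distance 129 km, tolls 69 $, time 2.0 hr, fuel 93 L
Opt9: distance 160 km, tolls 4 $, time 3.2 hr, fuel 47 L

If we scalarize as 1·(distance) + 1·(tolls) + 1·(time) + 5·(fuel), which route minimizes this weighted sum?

Opt6

Opt1: 1·77 + 1·53 + 1·1.1 + 5·58 = 421.1
Opt2: 1·389 + 1·74 + 1·7.6 + 5·30 = 620.6
Opt3: 1·41 + 1·54 + 1·6.9 + 5·113 = 666.9
Opt4: 1·586 + 1·61 + 1·1.7 + 5·70 = 998.7
Opt5: 1·312 + 1·45 + 1·11.3 + 5·82 = 778.3
Opt6: 1·57 + 1·49 + 1·9.9 + 5·43 = 330.9
Opt7: 1·239 + 1·63 + 1·8.0 + 5·88 = 750.0
Opt8: 1·129 + 1·69 + 1·2.0 + 5·93 = 665.0
Opt9: 1·160 + 1·4 + 1·3.2 + 5·47 = 402.2
Lowest: Opt6 at 330.9.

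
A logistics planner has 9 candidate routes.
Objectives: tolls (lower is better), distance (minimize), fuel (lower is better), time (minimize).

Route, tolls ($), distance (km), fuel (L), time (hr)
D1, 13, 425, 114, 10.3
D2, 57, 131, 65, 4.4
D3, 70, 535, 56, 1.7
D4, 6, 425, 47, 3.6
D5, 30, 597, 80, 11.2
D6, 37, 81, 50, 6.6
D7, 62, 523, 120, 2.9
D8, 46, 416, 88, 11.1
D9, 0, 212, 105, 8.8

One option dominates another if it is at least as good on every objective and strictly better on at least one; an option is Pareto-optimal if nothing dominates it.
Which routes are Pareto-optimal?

D2, D3, D4, D6, D7, D9

D1: dominated by D4 (tolls 6≤13, distance 425≤425, fuel 47≤114, time 3.6≤10.3).
D2: not dominated.
D3: not dominated (best time).
D4: not dominated (best fuel).
D5: dominated by D4 (tolls 6≤30, distance 425≤597, fuel 47≤80, time 3.6≤11.2).
D6: not dominated (best distance).
D7: not dominated.
D8: dominated by D6 (tolls 37≤46, distance 81≤416, fuel 50≤88, time 6.6≤11.1).
D9: not dominated (best tolls).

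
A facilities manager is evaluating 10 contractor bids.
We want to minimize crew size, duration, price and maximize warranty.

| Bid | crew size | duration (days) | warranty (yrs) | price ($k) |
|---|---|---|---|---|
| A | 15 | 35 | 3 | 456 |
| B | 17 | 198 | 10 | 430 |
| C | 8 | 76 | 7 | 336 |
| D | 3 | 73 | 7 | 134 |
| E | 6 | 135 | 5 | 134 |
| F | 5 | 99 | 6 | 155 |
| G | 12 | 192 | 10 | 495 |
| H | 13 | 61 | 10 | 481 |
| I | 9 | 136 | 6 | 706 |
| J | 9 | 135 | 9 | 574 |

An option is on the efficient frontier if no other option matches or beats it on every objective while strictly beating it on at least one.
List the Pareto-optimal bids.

A, B, D, G, H, J

A: not dominated (best duration).
B: not dominated.
C: dominated by D (crew size 3≤8, duration 73≤76, warranty 7≥7, price 134≤336).
D: not dominated (best crew size).
E: dominated by D (crew size 3≤6, duration 73≤135, warranty 7≥5, price 134≤134).
F: dominated by D (crew size 3≤5, duration 73≤99, warranty 7≥6, price 134≤155).
G: not dominated.
H: not dominated.
I: dominated by C (crew size 8≤9, duration 76≤136, warranty 7≥6, price 336≤706).
J: not dominated.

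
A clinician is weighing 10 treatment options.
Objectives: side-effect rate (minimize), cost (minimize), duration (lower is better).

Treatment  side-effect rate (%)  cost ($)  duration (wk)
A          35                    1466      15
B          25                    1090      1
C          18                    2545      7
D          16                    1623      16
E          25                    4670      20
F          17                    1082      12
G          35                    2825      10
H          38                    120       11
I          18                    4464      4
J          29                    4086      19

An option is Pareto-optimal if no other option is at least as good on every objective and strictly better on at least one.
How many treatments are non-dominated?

A: dominated by B (side-effect rate 25≤35, cost 1090≤1466, duration 1≤15).
B: not dominated (best duration).
C: not dominated.
D: not dominated (best side-effect rate).
E: dominated by B (side-effect rate 25≤25, cost 1090≤4670, duration 1≤20).
F: not dominated.
G: dominated by B (side-effect rate 25≤35, cost 1090≤2825, duration 1≤10).
H: not dominated (best cost).
I: not dominated.
J: dominated by B (side-effect rate 25≤29, cost 1090≤4086, duration 1≤19).
Pareto-optimal: B, C, D, F, H, I → 6.

6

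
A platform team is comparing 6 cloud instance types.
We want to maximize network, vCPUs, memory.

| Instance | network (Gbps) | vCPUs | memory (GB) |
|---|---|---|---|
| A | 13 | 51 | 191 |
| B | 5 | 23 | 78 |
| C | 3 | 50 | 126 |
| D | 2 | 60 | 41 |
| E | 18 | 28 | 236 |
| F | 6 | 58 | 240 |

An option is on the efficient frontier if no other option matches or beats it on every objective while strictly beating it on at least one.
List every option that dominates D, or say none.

A: worse on vCPUs (51 vs 60).
B: worse on vCPUs (23 vs 60).
C: worse on vCPUs (50 vs 60).
E: worse on vCPUs (28 vs 60).
F: worse on vCPUs (58 vs 60).
No option dominates D.

none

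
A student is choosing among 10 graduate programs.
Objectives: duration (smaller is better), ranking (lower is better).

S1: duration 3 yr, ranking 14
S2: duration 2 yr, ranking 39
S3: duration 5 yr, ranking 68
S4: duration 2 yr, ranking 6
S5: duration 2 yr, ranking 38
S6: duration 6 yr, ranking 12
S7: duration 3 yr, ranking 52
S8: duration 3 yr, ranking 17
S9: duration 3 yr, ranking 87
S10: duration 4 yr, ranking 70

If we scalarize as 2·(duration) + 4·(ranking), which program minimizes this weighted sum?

S1: 2·3 + 4·14 = 62
S2: 2·2 + 4·39 = 160
S3: 2·5 + 4·68 = 282
S4: 2·2 + 4·6 = 28
S5: 2·2 + 4·38 = 156
S6: 2·6 + 4·12 = 60
S7: 2·3 + 4·52 = 214
S8: 2·3 + 4·17 = 74
S9: 2·3 + 4·87 = 354
S10: 2·4 + 4·70 = 288
Lowest: S4 at 28.

S4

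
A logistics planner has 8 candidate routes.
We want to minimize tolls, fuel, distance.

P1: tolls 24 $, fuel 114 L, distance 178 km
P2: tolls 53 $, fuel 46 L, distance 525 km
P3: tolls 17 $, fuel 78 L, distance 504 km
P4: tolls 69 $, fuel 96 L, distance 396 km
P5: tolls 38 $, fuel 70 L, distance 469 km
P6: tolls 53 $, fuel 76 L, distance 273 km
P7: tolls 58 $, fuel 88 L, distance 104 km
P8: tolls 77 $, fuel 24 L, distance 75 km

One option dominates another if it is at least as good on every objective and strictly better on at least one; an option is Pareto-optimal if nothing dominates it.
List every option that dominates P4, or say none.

P6, P7

P6: tolls 53≤69, fuel 76≤96, distance 273≤396 — dominates P4.
P7: tolls 58≤69, fuel 88≤96, distance 104≤396 — dominates P4.
Others (P1, P2, P3, P5, P8) are each worse than P4 on at least one objective.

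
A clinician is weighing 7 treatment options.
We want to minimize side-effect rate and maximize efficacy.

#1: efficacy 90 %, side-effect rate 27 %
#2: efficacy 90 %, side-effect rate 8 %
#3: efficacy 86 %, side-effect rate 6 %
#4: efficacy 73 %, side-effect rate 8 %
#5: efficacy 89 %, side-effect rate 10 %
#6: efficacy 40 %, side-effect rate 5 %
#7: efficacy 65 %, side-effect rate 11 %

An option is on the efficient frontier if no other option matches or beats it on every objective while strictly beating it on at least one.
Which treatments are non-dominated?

#1: dominated by #2 (efficacy 90≥90, side-effect rate 8≤27).
#2: not dominated.
#3: not dominated.
#4: dominated by #2 (efficacy 90≥73, side-effect rate 8≤8).
#5: dominated by #2 (efficacy 90≥89, side-effect rate 8≤10).
#6: not dominated (best side-effect rate).
#7: dominated by #2 (efficacy 90≥65, side-effect rate 8≤11).

#2, #3, #6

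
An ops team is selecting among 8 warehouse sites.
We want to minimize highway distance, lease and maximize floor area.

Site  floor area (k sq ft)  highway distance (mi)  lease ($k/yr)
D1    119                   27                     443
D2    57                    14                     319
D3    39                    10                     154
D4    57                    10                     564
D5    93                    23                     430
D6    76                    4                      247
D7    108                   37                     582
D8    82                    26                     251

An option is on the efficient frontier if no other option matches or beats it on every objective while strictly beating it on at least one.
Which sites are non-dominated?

D1: not dominated (best floor area).
D2: dominated by D6 (floor area 76≥57, highway distance 4≤14, lease 247≤319).
D3: not dominated (best lease).
D4: dominated by D6 (floor area 76≥57, highway distance 4≤10, lease 247≤564).
D5: not dominated.
D6: not dominated (best highway distance).
D7: dominated by D1 (floor area 119≥108, highway distance 27≤37, lease 443≤582).
D8: not dominated.

D1, D3, D5, D6, D8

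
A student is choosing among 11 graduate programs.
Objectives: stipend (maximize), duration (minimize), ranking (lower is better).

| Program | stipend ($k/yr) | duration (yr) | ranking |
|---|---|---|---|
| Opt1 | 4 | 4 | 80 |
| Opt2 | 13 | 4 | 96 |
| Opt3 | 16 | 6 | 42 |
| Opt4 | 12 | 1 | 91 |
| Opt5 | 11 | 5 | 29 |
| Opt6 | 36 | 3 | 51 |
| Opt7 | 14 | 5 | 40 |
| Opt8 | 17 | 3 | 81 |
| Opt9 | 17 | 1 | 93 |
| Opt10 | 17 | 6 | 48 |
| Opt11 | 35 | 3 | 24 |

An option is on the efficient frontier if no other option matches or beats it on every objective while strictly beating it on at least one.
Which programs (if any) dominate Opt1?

Opt6, Opt11

Opt6: stipend 36≥4, duration 3≤4, ranking 51≤80 — dominates Opt1.
Opt11: stipend 35≥4, duration 3≤4, ranking 24≤80 — dominates Opt1.
Others (Opt2, Opt3, Opt4, Opt5, Opt7, Opt8, Opt9, Opt10) are each worse than Opt1 on at least one objective.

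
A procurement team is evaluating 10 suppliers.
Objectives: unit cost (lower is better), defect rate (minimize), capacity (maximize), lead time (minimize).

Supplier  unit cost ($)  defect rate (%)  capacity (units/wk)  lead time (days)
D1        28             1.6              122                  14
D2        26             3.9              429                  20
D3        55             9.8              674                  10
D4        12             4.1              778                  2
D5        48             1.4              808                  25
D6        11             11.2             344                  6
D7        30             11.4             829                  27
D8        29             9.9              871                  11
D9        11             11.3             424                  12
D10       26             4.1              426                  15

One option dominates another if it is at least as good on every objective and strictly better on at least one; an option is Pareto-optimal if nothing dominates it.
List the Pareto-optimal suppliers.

D1, D2, D4, D5, D6, D8, D9

D1: not dominated.
D2: not dominated.
D3: dominated by D4 (unit cost 12≤55, defect rate 4.1≤9.8, capacity 778≥674, lead time 2≤10).
D4: not dominated (best lead time).
D5: not dominated (best defect rate).
D6: not dominated.
D7: dominated by D8 (unit cost 29≤30, defect rate 9.9≤11.4, capacity 871≥829, lead time 11≤27).
D8: not dominated (best capacity).
D9: not dominated.
D10: dominated by D4 (unit cost 12≤26, defect rate 4.1≤4.1, capacity 778≥426, lead time 2≤15).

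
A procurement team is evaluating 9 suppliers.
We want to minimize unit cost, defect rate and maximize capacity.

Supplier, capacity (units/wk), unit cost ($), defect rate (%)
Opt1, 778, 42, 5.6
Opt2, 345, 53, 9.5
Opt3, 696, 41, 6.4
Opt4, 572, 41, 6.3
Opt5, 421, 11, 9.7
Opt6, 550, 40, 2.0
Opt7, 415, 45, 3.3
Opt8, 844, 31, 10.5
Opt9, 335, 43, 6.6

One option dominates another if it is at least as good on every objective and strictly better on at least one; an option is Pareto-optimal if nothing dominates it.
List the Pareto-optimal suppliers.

Opt1: not dominated.
Opt2: dominated by Opt1 (capacity 778≥345, unit cost 42≤53, defect rate 5.6≤9.5).
Opt3: not dominated.
Opt4: not dominated.
Opt5: not dominated (best unit cost).
Opt6: not dominated (best defect rate).
Opt7: dominated by Opt6 (capacity 550≥415, unit cost 40≤45, defect rate 2.0≤3.3).
Opt8: not dominated (best capacity).
Opt9: dominated by Opt1 (capacity 778≥335, unit cost 42≤43, defect rate 5.6≤6.6).

Opt1, Opt3, Opt4, Opt5, Opt6, Opt8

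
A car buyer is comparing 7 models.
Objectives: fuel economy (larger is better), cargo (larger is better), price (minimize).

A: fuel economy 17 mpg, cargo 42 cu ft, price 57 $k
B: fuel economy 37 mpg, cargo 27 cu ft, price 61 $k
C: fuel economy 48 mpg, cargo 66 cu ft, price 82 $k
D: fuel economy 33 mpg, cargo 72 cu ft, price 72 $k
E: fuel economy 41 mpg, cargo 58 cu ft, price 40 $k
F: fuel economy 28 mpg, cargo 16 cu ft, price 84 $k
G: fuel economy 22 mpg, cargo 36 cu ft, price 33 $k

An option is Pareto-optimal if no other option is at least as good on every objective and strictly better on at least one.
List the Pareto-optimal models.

C, D, E, G

A: dominated by E (fuel economy 41≥17, cargo 58≥42, price 40≤57).
B: dominated by E (fuel economy 41≥37, cargo 58≥27, price 40≤61).
C: not dominated (best fuel economy).
D: not dominated (best cargo).
E: not dominated.
F: dominated by B (fuel economy 37≥28, cargo 27≥16, price 61≤84).
G: not dominated (best price).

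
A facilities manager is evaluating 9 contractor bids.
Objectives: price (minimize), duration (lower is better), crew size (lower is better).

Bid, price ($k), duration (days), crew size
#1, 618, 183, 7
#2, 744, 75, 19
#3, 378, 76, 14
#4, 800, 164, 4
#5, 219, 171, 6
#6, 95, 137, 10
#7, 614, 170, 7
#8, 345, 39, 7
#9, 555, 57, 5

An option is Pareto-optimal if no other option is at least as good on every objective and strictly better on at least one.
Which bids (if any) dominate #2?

#8, #9

#8: price 345≤744, duration 39≤75, crew size 7≤19 — dominates #2.
#9: price 555≤744, duration 57≤75, crew size 5≤19 — dominates #2.
Others (#1, #3, #4, #5, #6, #7) are each worse than #2 on at least one objective.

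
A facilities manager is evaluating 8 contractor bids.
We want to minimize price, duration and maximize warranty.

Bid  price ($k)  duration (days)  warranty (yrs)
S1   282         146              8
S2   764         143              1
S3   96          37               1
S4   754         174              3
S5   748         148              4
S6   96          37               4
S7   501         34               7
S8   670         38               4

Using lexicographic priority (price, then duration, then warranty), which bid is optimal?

First minimize price: best is 96, kept {S3, S6}.
Then minimize duration: best is 37, kept {S3, S6}.
Then maximize warranty: best is 4, kept {S6}.

S6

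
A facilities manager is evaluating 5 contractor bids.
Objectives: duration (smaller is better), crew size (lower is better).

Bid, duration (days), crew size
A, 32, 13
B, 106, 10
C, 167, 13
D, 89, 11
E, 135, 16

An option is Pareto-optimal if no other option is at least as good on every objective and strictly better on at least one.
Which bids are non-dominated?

A, B, D

A: not dominated (best duration).
B: not dominated (best crew size).
C: dominated by A (duration 32≤167, crew size 13≤13).
D: not dominated.
E: dominated by A (duration 32≤135, crew size 13≤16).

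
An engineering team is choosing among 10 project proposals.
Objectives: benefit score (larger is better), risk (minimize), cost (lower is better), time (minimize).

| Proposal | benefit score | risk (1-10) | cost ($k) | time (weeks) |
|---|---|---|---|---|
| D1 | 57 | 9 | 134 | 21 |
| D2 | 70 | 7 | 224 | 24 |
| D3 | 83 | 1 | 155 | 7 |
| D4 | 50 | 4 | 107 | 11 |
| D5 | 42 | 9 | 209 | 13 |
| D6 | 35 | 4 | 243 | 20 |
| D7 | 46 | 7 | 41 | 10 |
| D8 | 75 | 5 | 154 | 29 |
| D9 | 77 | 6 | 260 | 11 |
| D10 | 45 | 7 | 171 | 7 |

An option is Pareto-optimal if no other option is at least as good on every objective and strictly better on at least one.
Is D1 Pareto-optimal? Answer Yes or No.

Yes

D2: worse on cost (224 vs 134).
D3: worse on cost (155 vs 134).
D4: worse on benefit score (50 vs 57).
D5: worse on benefit score (42 vs 57).
D6: worse on benefit score (35 vs 57).
D7: worse on benefit score (46 vs 57).
D8: worse on cost (154 vs 134).
D9: worse on cost (260 vs 134).
D10: worse on benefit score (45 vs 57).
No option is at least as good as D1 on every objective and strictly better on one.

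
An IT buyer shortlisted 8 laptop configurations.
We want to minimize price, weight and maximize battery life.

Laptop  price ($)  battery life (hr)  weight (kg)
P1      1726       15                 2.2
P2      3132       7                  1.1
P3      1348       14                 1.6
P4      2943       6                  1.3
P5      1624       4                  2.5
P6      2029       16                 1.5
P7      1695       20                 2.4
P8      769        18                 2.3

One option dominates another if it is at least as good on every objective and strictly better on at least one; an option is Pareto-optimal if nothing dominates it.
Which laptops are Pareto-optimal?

P1, P2, P3, P4, P6, P7, P8

P1: not dominated.
P2: not dominated (best weight).
P3: not dominated.
P4: not dominated.
P5: dominated by P3 (price 1348≤1624, battery life 14≥4, weight 1.6≤2.5).
P6: not dominated.
P7: not dominated (best battery life).
P8: not dominated (best price).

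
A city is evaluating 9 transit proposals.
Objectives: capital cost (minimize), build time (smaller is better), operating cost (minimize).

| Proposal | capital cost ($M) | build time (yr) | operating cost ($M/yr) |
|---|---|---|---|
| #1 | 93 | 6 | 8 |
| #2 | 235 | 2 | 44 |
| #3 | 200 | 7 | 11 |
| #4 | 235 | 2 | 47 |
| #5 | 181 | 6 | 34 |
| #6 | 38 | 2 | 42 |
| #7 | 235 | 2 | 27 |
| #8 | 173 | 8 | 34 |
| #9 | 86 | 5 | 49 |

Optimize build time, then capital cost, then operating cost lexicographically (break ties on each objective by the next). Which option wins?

#6

First minimize build time: best is 2, kept {#2, #4, #6, #7}.
Then minimize capital cost: best is 38, kept {#6}.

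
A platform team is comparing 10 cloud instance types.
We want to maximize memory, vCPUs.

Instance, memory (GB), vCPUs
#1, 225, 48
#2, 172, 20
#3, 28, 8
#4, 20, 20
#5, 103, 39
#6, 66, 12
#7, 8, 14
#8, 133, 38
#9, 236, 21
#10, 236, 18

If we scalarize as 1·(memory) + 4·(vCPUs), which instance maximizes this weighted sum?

#1

#1: 1·225 + 4·48 = 417
#2: 1·172 + 4·20 = 252
#3: 1·28 + 4·8 = 60
#4: 1·20 + 4·20 = 100
#5: 1·103 + 4·39 = 259
#6: 1·66 + 4·12 = 114
#7: 1·8 + 4·14 = 64
#8: 1·133 + 4·38 = 285
#9: 1·236 + 4·21 = 320
#10: 1·236 + 4·18 = 308
Highest: #1 at 417.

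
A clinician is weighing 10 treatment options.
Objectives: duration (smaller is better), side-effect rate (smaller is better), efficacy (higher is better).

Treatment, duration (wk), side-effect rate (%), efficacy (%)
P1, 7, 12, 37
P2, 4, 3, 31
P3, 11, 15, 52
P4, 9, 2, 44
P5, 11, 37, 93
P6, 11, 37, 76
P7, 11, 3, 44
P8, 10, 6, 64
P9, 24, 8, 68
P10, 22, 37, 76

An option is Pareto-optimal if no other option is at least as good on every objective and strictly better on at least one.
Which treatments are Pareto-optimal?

P1: not dominated.
P2: not dominated (best duration).
P3: dominated by P8 (duration 10≤11, side-effect rate 6≤15, efficacy 64≥52).
P4: not dominated (best side-effect rate).
P5: not dominated (best efficacy).
P6: dominated by P5 (duration 11≤11, side-effect rate 37≤37, efficacy 93≥76).
P7: dominated by P4 (duration 9≤11, side-effect rate 2≤3, efficacy 44≥44).
P8: not dominated.
P9: not dominated.
P10: dominated by P5 (duration 11≤22, side-effect rate 37≤37, efficacy 93≥76).

P1, P2, P4, P5, P8, P9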